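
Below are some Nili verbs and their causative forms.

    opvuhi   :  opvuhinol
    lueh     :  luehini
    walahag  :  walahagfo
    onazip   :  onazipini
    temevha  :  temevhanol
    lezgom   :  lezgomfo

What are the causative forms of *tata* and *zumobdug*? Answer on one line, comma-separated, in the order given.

tatanol, zumobdugfo

The pattern is voicing of the final sound: -ini when the stem ends in a voiceless consonant (*lueh*, *onazip*); -fo when the stem ends in a voiced consonant (*walahag*, *lezgom*); -nol when the stem ends in a vowel (*opvuhi*, *temevha*).
Since the final sound of *tata* is /a/ (a vowel), it takes -nol, giving *tatanol*.
*zumobdug*: final sound = /g/, a voiced consonant → -fo → *zumobdugfo*.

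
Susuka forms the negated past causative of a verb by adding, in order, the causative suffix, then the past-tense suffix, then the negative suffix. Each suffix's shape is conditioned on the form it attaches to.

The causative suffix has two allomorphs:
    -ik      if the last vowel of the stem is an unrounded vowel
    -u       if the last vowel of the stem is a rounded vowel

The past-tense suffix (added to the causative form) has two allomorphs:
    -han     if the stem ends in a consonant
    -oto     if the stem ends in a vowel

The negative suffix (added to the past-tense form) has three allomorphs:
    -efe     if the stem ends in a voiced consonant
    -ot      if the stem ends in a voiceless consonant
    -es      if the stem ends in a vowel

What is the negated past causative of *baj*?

bajikhanefe

Since the last vowel of *baj* is /a/ (an unrounded vowel), it takes -ik, giving *bajik*.
The final sound of the causative form *bajik* is /k/, which is a consonant, so the past-tense suffix is -han, giving *bajikhan*.
The past-tense form *bajikhan* — final sound /n/ (a voiced consonant) → -efe → *bajikhanefe*.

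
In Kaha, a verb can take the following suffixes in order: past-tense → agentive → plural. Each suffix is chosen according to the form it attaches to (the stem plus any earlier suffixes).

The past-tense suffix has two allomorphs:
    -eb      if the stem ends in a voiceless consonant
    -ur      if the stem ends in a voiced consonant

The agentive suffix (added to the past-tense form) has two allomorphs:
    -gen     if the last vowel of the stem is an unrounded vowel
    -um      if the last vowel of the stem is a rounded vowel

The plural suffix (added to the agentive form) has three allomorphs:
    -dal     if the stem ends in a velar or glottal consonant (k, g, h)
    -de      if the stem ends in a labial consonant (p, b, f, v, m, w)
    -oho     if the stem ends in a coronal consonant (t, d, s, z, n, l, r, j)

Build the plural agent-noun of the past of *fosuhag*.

Since the final consonant of *fosuhag* is /g/ (voiced), it takes -ur, giving *fosuhagur*.
The past-tense form *fosuhagur*: last vowel = /u/, a rounded vowel → -um → *fosuhagurum*.
The agentive form *fosuhagurum*: final consonant = /m/, labial → -de → *fosuhagurumde*.

fosuhagurumde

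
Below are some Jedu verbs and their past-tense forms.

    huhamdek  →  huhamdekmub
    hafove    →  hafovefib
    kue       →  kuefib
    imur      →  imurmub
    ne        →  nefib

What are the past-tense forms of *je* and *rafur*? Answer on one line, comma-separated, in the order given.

The alternation tracks the final sound of the stem — -mub when the stem ends in a consonant (*huhamdek*, *imur*); -fib when the stem ends in a vowel (*hafove*, *kue*, *ne*).
Since the final sound of *je* is /e/ (a vowel), it takes -fib, giving *jefib*.
*rafur* — final sound /r/ (a consonant) → -mub → *rafurmub*.

jefib, rafurmub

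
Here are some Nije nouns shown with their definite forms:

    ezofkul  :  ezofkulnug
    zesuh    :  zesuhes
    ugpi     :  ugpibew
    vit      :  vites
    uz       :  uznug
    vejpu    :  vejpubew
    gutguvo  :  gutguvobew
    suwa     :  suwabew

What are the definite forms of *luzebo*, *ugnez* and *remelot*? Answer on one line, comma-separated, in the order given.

The suffix is conditioned by the final sound: -es when the stem ends in a voiceless consonant (*zesuh*, *vit*); -nug when the stem ends in a voiced consonant (*ezofkul*, *uz*); -bew when the stem ends in a vowel (*ugpi*, *vejpu*, *gutguvo*, *suwa*).
*luzebo* — final sound /o/ (a vowel) → -bew → *luzebobew*.
The final sound of *ugnez* is /z/, which is a voiced consonant, so the suffix is -nug, giving *ugneznug*.
*remelot*: final sound = /t/, a voiceless consonant → -es → *remelotes*.

luzebobew, ugneznug, remelotes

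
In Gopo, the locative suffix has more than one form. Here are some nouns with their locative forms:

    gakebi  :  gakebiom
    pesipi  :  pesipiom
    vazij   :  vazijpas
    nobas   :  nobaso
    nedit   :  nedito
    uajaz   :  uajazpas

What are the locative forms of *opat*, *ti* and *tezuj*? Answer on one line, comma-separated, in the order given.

opato, tiom, tezujpas

The pattern is voicing of the final sound: -o when the stem ends in a voiceless consonant (*nobas*, *nedit*); -pas when the stem ends in a voiced consonant (*vazij*, *uajaz*); -om when the stem ends in a vowel (*gakebi*, *pesipi*).
Since the final sound of *opat* is /t/ (a voiceless consonant), it takes -o, giving *opato*.
Since the final sound of *ti* is /i/ (a vowel), it takes -om, giving *tiom*.
The final sound of *tezuj* is /j/, which is a voiced consonant, so the suffix is -pas, giving *tezujpas*.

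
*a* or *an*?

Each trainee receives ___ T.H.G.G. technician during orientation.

The indefinite article is chosen by the initial *sound* of the following word, not its spelling.
The initialism *T.H.G.G.* is read letter by letter; the first letter, T, is pronounced /tiː/, which begins with a consonant sound.
So the article is *a*: Each trainee receives a T.H.G.G. technician during orientation.

a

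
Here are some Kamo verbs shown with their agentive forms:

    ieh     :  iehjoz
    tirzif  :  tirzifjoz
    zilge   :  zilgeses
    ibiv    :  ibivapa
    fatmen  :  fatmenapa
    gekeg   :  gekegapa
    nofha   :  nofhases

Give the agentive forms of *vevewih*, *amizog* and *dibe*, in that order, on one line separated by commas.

vevewihjoz, amizogapa, dibeses

The suffix is conditioned by the final sound: -joz when the stem ends in a voiceless consonant (*ieh*, *tirzif*); -apa when the stem ends in a voiced consonant (*ibiv*, *fatmen*, *gekeg*); -ses when the stem ends in a vowel (*zilge*, *nofha*).
Since the final sound of *vevewih* is /h/ (a voiceless consonant), it takes -joz, giving *vevewihjoz*.
*amizog*: final sound = /g/, a voiced consonant → -apa → *amizogapa*.
The final sound of *dibe* is /e/, which is a vowel, so the suffix is -ses, giving *dibeses*.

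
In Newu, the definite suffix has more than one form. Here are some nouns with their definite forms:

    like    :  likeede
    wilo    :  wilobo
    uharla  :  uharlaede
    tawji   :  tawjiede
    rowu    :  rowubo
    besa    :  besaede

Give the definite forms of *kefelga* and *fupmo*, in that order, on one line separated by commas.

kefelgaede, fupmobo

The pattern is rounding harmony: -bo when the last vowel of the stem is a rounded vowel (*wilo*, *rowu*); -ede when the last vowel of the stem is an unrounded vowel (*like*, *uharla*, *tawji*, *besa*).
*kefelga* — last vowel /a/ (an unrounded vowel) → -ede → *kefelgaede*.
Since the last vowel of *fupmo* is /o/ (a rounded vowel), it takes -bo, giving *fupmobo*.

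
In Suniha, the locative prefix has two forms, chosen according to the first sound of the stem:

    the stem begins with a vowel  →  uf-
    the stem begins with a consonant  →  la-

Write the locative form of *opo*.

ufopo

Since the first sound of *opo* is /o/ (a vowel), it takes uf-, giving *ufopo*.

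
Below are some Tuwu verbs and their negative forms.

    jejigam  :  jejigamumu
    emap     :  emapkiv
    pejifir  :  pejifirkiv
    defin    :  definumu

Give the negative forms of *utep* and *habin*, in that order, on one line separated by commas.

The alternation tracks the final consonant of the stem — -umu when the stem ends in a nasal (*jejigam*, *defin*); -kiv when the stem ends in a non-nasal consonant (*emap*, *pejifir*).
*utep*: final consonant = /p/, non-nasal → -kiv → *utepkiv*.
Since the final consonant of *habin* is /n/ (a nasal), it takes -umu, giving *habinumu*.

utepkiv, habinumu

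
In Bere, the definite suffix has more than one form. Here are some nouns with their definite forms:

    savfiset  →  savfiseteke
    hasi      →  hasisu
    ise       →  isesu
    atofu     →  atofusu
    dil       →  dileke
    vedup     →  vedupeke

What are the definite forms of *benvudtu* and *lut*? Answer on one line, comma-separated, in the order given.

Looking at the final sound of each stem: -eke when the stem ends in a consonant (*savfiset*, *dil*, *vedup*); -su when the stem ends in a vowel (*hasi*, *ise*, *atofu*).
*benvudtu*: final sound = /u/, a vowel → -su → *benvudtusu*.
Since the final sound of *lut* is /t/ (a consonant), it takes -eke, giving *luteke*.

benvudtusu, luteke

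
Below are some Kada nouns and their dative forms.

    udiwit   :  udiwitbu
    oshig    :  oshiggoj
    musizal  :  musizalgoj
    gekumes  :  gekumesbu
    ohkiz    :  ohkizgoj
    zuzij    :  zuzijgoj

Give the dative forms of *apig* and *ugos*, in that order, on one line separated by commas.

The alternation tracks the final consonant of the stem — -bu when the stem ends in a voiceless consonant (*udiwit*, *gekumes*); -goj when the stem ends in a voiced consonant (*oshig*, *musizal*, *ohkiz*, *zuzij*).
*apig*: final consonant = /g/, voiced → -goj → *apiggoj*.
*ugos* — final consonant /s/ (voiceless) → -bu → *ugosbu*.

apiggoj, ugosbu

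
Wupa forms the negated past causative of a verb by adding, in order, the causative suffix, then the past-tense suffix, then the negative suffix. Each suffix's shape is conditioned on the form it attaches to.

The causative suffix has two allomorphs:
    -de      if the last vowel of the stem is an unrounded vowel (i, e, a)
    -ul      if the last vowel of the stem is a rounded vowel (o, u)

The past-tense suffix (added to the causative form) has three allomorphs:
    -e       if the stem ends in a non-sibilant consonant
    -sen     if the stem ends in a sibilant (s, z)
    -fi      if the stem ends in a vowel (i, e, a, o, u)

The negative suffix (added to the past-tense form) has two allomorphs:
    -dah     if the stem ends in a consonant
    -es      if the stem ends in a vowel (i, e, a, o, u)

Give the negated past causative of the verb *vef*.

vefdefies

*vef* — last vowel /e/ (an unrounded vowel) → -de → *vefde*.
Since the final sound of the causative form *vefde* is /e/ (a vowel), it takes -fi, giving *vefdefi*.
The past-tense form *vefdefi*: final sound = /i/, a vowel → -es → *vefdefies*.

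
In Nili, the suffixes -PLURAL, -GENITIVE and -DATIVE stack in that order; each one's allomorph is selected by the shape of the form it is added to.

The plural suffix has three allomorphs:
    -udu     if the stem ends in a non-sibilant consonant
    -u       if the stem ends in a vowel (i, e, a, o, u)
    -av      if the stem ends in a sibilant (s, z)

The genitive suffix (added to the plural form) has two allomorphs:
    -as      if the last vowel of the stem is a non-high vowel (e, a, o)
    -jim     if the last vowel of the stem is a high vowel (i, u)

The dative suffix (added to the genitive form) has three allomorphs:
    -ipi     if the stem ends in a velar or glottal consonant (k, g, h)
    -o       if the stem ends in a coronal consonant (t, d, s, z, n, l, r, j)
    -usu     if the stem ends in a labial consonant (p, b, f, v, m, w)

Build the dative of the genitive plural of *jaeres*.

*jaeres* — final sound /s/ (a sibilant) → -av → *jaeresav*.
Since the last vowel of the plural form *jaeresav* is /a/ (a non-high vowel), it takes -as, giving *jaeresavas*.
The genitive form *jaeresavas* — final consonant /s/ (coronal) → -o → *jaeresavaso*.

jaeresavaso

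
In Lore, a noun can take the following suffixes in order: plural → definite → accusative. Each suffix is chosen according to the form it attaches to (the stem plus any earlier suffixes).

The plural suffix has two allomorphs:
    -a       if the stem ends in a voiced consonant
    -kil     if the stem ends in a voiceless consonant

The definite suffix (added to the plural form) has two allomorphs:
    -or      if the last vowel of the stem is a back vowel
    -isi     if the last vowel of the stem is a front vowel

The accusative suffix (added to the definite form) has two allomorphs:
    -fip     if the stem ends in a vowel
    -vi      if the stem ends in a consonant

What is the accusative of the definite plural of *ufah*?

*ufah* — final consonant /h/ (voiceless) → -kil → *ufahkil*.
The last vowel of the plural form *ufahkil* is /i/, which is a front vowel, so the definite suffix is -isi, giving *ufahkilisi*.
Since the final sound of the definite form *ufahkilisi* is /i/ (a vowel), it takes -fip, giving *ufahkilisifip*.

ufahkilisifip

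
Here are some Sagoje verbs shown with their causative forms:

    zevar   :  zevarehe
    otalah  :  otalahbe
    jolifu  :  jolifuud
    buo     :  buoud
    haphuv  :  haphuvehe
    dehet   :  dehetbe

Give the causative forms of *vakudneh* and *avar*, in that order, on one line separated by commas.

vakudnehbe, avarehe

Looking at the final sound of each stem: -be when the stem ends in a voiceless consonant (*otalah*, *dehet*); -ehe when the stem ends in a voiced consonant (*zevar*, *haphuv*); -ud when the stem ends in a vowel (*jolifu*, *buo*).
*vakudneh* — final sound /h/ (a voiceless consonant) → -be → *vakudnehbe*.
Since the final sound of *avar* is /r/ (a voiced consonant), it takes -ehe, giving *avarehe*.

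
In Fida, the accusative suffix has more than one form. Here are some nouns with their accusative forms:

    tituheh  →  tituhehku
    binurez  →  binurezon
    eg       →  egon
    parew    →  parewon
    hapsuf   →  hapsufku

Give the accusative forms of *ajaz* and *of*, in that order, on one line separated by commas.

The pattern is voicing of the final consonant: -ku when the stem ends in a voiceless consonant (*tituheh*, *hapsuf*); -on when the stem ends in a voiced consonant (*binurez*, *eg*, *parew*).
The final consonant of *ajaz* is /z/, which is voiced, so the suffix is -on, giving *ajazon*.
*of*: final consonant = /f/, voiceless → -ku → *ofku*.

ajazon, ofku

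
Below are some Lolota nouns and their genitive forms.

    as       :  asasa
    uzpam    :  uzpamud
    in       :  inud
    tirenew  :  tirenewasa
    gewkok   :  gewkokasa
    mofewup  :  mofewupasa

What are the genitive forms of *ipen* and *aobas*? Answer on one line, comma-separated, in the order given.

The suffix is conditioned by the final consonant: -ud when the stem ends in a nasal (*uzpam*, *in*); -asa when the stem ends in a non-nasal consonant (*as*, *tirenew*, *gewkok*, *mofewup*).
*ipen* — final consonant /n/ (a nasal) → -ud → *ipenud*.
The final consonant of *aobas* is /s/, which is non-nasal, so the suffix is -asa, giving *aobasasa*.

ipenud, aobasasa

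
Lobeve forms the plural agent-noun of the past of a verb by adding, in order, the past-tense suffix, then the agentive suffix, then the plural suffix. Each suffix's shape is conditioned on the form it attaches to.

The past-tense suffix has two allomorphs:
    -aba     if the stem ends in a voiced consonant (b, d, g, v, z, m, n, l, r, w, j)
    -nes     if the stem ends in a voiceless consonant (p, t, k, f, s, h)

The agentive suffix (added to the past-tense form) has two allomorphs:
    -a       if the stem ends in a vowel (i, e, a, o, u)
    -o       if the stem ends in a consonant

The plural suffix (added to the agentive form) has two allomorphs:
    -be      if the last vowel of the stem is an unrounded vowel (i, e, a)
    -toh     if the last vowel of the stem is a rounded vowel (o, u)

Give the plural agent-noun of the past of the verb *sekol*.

*sekol*: final consonant = /l/, voiced → -aba → *sekolaba*.
The past-tense form *sekolaba* — final sound /a/ (a vowel) → -a → *sekolabaa*.
The agentive form *sekolabaa*: last vowel = /a/, an unrounded vowel → -be → *sekolabaabe*.

sekolabaabe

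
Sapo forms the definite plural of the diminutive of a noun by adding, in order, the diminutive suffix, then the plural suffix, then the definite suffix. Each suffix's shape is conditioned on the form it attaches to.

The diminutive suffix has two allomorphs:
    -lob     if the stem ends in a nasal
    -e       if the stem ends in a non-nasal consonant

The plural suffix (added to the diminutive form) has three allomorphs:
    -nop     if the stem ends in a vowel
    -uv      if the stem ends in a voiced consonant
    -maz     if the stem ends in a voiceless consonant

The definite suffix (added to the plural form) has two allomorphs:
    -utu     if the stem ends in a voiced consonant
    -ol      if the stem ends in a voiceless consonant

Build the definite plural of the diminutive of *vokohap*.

vokohapenopol

*vokohap*: final consonant = /p/, non-nasal → -e → *vokohape*.
The diminutive form *vokohape* — final sound /e/ (a vowel) → -nop → *vokohapenop*.
The plural form *vokohapenop* — final consonant /p/ (voiceless) → -ol → *vokohapenopol*.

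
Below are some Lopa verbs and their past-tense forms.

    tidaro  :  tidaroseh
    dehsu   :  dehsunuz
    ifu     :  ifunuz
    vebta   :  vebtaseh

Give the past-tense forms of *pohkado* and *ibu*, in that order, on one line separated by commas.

The pattern is height harmony: -nuz when the last vowel of the stem is a high vowel (*dehsu*, *ifu*); -seh when the last vowel of the stem is a non-high vowel (*tidaro*, *vebta*).
*pohkado*: last vowel = /o/, a non-high vowel → -seh → *pohkadoseh*.
*ibu*: last vowel = /u/, a high vowel → -nuz → *ibunuz*.

pohkadoseh, ibunuz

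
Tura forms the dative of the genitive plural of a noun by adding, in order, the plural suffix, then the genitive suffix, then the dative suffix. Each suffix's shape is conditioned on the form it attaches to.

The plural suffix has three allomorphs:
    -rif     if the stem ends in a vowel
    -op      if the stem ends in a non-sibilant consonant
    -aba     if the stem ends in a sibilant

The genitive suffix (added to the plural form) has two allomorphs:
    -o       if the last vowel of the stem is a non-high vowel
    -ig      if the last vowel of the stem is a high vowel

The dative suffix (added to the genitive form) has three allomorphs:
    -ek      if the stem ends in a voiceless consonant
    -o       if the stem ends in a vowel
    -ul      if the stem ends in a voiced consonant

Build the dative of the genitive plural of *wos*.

Since the final sound of *wos* is /s/ (a sibilant), it takes -aba, giving *wosaba*.
The plural form *wosaba*: last vowel = /a/, a non-high vowel → -o → *wosabao*.
Since the final sound of the genitive form *wosabao* is /o/ (a vowel), it takes -o, giving *wosabaoo*.

wosabaoo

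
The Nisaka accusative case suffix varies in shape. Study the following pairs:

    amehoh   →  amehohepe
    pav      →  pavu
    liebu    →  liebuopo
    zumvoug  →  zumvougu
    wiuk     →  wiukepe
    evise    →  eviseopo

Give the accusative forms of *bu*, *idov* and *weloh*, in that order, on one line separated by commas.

buopo, idovu, welohepe

The alternation tracks the final sound of the stem — -epe when the stem ends in a voiceless consonant (*amehoh*, *wiuk*); -u when the stem ends in a voiced consonant (*pav*, *zumvoug*); -opo when the stem ends in a vowel (*liebu*, *evise*).
The final sound of *bu* is /u/, which is a vowel, so the suffix is -opo, giving *buopo*.
Since the final sound of *idov* is /v/ (a voiced consonant), it takes -u, giving *idovu*.
*weloh* — final sound /h/ (a voiceless consonant) → -epe → *welohepe*.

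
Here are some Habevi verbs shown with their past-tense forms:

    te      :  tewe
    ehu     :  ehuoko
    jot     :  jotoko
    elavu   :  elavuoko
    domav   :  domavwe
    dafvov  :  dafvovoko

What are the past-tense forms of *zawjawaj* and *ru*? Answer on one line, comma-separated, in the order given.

zawjawajwe, ruoko

The pattern is rounding harmony: -oko when the last vowel of the stem is a rounded vowel (*ehu*, *jot*, *elavu*, *dafvov*); -we when the last vowel of the stem is an unrounded vowel (*te*, *domav*).
*zawjawaj*: last vowel = /a/, an unrounded vowel → -we → *zawjawajwe*.
Since the last vowel of *ru* is /u/ (a rounded vowel), it takes -oko, giving *ruoko*.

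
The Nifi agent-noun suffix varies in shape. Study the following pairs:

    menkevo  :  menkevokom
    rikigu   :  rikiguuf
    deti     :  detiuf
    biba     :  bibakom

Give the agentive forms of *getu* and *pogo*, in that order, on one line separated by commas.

The alternation tracks the last vowel of the stem — -uf when the last vowel of the stem is a high vowel (*rikigu*, *deti*); -kom when the last vowel of the stem is a non-high vowel (*menkevo*, *biba*).
*getu* — last vowel /u/ (a high vowel) → -uf → *getuuf*.
*pogo* — last vowel /o/ (a non-high vowel) → -kom → *pogokom*.

getuuf, pogokom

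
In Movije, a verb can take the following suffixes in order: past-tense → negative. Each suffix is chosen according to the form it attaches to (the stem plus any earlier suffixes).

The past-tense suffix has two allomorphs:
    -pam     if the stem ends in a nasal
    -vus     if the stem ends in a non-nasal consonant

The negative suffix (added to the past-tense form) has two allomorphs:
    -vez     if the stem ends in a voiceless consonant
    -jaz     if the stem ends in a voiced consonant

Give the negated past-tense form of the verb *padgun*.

padgunpamjaz

*padgun*: final consonant = /n/, a nasal → -pam → *padgunpam*.
The final consonant of the past-tense form *padgunpam* is /m/, which is voiced, so the negative suffix is -jaz, giving *padgunpamjaz*.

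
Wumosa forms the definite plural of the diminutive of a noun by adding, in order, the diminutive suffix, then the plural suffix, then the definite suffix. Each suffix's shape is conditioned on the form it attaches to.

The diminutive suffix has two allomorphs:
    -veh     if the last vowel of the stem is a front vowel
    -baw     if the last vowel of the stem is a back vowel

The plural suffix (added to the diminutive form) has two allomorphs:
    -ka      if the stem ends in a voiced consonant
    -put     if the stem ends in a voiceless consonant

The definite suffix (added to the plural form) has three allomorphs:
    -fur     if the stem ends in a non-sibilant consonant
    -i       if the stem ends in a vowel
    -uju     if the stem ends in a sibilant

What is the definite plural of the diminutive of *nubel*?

*nubel*: last vowel = /e/, a front vowel → -veh → *nubelveh*.
The diminutive form *nubelveh* — final consonant /h/ (voiceless) → -put → *nubelvehput*.
The final sound of the plural form *nubelvehput* is /t/, which is a non-sibilant consonant, so the definite suffix is -fur, giving *nubelvehputfur*.

nubelvehputfur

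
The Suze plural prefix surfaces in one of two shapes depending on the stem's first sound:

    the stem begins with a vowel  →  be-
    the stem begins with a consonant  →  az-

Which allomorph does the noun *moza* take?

*moza*: first sound = /m/, a consonant → az-.

az-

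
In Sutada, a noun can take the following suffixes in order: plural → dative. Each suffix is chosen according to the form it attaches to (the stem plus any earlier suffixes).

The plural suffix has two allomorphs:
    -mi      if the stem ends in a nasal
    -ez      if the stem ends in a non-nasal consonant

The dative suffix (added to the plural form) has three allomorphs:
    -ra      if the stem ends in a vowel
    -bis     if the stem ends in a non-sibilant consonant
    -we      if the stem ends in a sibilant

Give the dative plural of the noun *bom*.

The final consonant of *bom* is /m/, which is a nasal, so the plural suffix is -mi, giving *bommi*.
The plural form *bommi* — final sound /i/ (a vowel) → -ra → *bommira*.

bommira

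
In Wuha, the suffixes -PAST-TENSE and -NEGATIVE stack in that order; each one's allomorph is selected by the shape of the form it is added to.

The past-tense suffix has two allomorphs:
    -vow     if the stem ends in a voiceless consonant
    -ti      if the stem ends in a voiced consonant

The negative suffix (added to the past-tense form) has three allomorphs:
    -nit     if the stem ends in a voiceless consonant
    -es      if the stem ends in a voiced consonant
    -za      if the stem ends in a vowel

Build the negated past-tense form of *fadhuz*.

fadhuztiza

*fadhuz*: final consonant = /z/, voiced → -ti → *fadhuzti*.
Since the final sound of the past-tense form *fadhuzti* is /i/ (a vowel), it takes -za, giving *fadhuztiza*.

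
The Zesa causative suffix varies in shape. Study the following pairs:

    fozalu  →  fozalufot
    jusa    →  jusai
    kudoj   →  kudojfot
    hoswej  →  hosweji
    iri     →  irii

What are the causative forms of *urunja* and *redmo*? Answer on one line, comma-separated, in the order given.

The alternation tracks the last vowel of the stem — -fot when the last vowel of the stem is a rounded vowel (*fozalu*, *kudoj*); -i when the last vowel of the stem is an unrounded vowel (*jusa*, *hoswej*, *iri*).
*urunja*: last vowel = /a/, an unrounded vowel → -i → *urunjai*.
*redmo* — last vowel /o/ (a rounded vowel) → -fot → *redmofot*.

urunjai, redmofot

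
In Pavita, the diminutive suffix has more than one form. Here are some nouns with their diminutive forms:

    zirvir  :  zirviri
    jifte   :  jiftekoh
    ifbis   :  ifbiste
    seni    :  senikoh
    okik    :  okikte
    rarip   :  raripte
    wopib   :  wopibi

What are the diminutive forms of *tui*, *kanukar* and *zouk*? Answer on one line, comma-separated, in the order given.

tuikoh, kanukari, zoukte

The suffix is conditioned by the final sound: -te when the stem ends in a voiceless consonant (*ifbis*, *okik*, *rarip*); -i when the stem ends in a voiced consonant (*zirvir*, *wopib*); -koh when the stem ends in a vowel (*jifte*, *seni*).
*tui*: final sound = /i/, a vowel → -koh → *tuikoh*.
*kanukar*: final sound = /r/, a voiced consonant → -i → *kanukari*.
Since the final sound of *zouk* is /k/ (a voiceless consonant), it takes -te, giving *zoukte*.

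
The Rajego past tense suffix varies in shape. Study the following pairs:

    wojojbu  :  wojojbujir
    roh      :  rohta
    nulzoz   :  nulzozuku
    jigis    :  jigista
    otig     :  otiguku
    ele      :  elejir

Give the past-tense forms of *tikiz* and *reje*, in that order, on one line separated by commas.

tikizuku, rejejir

The pattern is voicing of the final sound: -ta when the stem ends in a voiceless consonant (*roh*, *jigis*); -uku when the stem ends in a voiced consonant (*nulzoz*, *otig*); -jir when the stem ends in a vowel (*wojojbu*, *ele*).
The final sound of *tikiz* is /z/, which is a voiced consonant, so the suffix is -uku, giving *tikizuku*.
*reje*: final sound = /e/, a vowel → -jir → *rejejir*.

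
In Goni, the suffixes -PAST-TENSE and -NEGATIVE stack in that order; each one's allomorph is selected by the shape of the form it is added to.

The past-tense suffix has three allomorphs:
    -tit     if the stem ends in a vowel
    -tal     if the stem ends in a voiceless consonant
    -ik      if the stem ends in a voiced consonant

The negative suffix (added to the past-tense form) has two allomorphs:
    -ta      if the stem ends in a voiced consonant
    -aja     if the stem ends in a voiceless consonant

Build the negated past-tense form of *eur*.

Since the final sound of *eur* is /r/ (a voiced consonant), it takes -ik, giving *eurik*.
Since the final consonant of the past-tense form *eurik* is /k/ (voiceless), it takes -aja, giving *eurikaja*.

eurikaja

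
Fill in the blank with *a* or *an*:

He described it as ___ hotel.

The indefinite article is chosen by the initial *sound* of the following word, not its spelling.
*hotel* begins with the sound /h/ (h is pronounced) — a consonant sound.
So the article is *a*: He described it as a hotel.

a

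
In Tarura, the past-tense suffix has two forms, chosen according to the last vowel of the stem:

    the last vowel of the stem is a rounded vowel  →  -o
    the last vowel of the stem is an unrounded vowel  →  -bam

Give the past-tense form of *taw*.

tawbam

*taw* — last vowel /a/ (an unrounded vowel) → -bam → *tawbam*.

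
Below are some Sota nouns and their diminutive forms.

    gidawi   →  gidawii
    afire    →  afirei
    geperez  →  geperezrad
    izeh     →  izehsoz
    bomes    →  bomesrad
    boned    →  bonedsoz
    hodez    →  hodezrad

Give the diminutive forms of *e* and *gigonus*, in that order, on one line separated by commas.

ei, gigonusrad

The suffix is conditioned by the final sound: -rad when the stem ends in a sibilant (*geperez*, *bomes*, *hodez*); -soz when the stem ends in a non-sibilant consonant (*izeh*, *boned*); -i when the stem ends in a vowel (*gidawi*, *afire*).
The final sound of *e* is /e/, which is a vowel, so the suffix is -i, giving *ei*.
*gigonus*: final sound = /s/, a sibilant → -rad → *gigonusrad*.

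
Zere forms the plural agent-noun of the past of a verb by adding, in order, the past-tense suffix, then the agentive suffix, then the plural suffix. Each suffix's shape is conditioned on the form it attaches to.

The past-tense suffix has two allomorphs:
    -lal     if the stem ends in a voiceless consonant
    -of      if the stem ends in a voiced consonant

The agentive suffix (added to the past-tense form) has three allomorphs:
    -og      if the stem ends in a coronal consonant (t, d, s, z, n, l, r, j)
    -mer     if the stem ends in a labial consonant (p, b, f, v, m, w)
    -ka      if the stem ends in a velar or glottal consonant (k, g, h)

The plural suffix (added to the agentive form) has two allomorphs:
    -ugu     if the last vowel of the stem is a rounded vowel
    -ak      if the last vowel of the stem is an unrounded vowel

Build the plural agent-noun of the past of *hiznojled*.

Since the final consonant of *hiznojled* is /d/ (voiced), it takes -of, giving *hiznojledof*.
Since the final consonant of the past-tense form *hiznojledof* is /f/ (labial), it takes -mer, giving *hiznojledofmer*.
Since the last vowel of the agentive form *hiznojledofmer* is /e/ (an unrounded vowel), it takes -ak, giving *hiznojledofmerak*.

hiznojledofmerak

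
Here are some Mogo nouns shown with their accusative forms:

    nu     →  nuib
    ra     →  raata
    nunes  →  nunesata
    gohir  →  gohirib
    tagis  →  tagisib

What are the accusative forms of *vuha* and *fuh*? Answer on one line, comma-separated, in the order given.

vuhaata, fuhib

The pattern is height harmony: -ib when the last vowel of the stem is a high vowel (*nu*, *gohir*, *tagis*); -ata when the last vowel of the stem is a non-high vowel (*ra*, *nunes*).
The last vowel of *vuha* is /a/, which is a non-high vowel, so the suffix is -ata, giving *vuhaata*.
*fuh*: last vowel = /u/, a high vowel → -ib → *fuhib*.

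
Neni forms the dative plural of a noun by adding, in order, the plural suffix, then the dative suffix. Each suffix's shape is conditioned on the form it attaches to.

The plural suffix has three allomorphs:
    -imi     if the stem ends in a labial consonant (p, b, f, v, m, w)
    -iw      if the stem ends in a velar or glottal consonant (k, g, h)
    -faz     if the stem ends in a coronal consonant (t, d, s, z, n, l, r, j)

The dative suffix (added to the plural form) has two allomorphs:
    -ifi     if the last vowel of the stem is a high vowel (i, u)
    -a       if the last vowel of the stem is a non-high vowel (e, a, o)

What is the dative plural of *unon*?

unonfaza

*unon* — final consonant /n/ (coronal) → -faz → *unonfaz*.
Since the last vowel of the plural form *unonfaz* is /a/ (a non-high vowel), it takes -a, giving *unonfaza*.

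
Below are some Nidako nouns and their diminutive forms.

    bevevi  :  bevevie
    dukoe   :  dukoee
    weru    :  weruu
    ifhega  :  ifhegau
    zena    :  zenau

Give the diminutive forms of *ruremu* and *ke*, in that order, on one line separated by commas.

ruremuu, kee

The pattern is front/back vowel harmony: -e when the last vowel of the stem is a front vowel (*bevevi*, *dukoe*); -u when the last vowel of the stem is a back vowel (*weru*, *ifhega*, *zena*).
*ruremu*: last vowel = /u/, a back vowel → -u → *ruremuu*.
*ke*: last vowel = /e/, a front vowel → -e → *kee*.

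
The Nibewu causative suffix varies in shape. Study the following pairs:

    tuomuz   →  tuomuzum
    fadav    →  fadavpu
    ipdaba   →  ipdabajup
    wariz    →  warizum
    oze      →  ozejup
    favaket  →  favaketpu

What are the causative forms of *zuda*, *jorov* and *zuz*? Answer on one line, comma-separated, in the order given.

The suffix is conditioned by the final sound: -um when the stem ends in a sibilant (*tuomuz*, *wariz*); -pu when the stem ends in a non-sibilant consonant (*fadav*, *favaket*); -jup when the stem ends in a vowel (*ipdaba*, *oze*).
Since the final sound of *zuda* is /a/ (a vowel), it takes -jup, giving *zudajup*.
Since the final sound of *jorov* is /v/ (a non-sibilant consonant), it takes -pu, giving *jorovpu*.
The final sound of *zuz* is /z/, which is a sibilant, so the suffix is -um, giving *zuzum*.

zudajup, jorovpu, zuzum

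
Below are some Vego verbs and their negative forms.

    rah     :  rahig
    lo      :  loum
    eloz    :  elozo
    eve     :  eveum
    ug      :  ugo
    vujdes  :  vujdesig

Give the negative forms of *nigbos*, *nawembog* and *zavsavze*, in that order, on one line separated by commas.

nigbosig, nawembogo, zavsavzeum

The pattern is voicing of the final sound: -ig when the stem ends in a voiceless consonant (*rah*, *vujdes*); -o when the stem ends in a voiced consonant (*eloz*, *ug*); -um when the stem ends in a vowel (*lo*, *eve*).
The final sound of *nigbos* is /s/, which is a voiceless consonant, so the suffix is -ig, giving *nigbosig*.
*nawembog*: final sound = /g/, a voiced consonant → -o → *nawembogo*.
*zavsavze* — final sound /e/ (a vowel) → -um → *zavsavzeum*.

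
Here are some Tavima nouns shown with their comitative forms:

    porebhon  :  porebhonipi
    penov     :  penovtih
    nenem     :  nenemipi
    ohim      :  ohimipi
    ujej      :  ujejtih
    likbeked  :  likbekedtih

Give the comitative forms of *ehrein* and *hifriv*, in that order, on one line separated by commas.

ehreinipi, hifrivtih

The alternation tracks the final consonant of the stem — -ipi when the stem ends in a nasal (*porebhon*, *nenem*, *ohim*); -tih when the stem ends in a non-nasal consonant (*penov*, *ujej*, *likbeked*).
*ehrein* — final consonant /n/ (a nasal) → -ipi → *ehreinipi*.
*hifriv*: final consonant = /v/, non-nasal → -tih → *hifrivtih*.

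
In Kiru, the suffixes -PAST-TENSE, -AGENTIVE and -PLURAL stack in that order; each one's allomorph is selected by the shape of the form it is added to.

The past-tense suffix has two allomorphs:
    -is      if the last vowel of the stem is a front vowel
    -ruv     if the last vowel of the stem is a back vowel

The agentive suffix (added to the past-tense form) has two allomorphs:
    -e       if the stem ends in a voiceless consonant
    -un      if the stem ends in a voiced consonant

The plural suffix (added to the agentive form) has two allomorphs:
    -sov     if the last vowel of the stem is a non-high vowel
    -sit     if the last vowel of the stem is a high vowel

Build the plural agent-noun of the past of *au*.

*au*: last vowel = /u/, a back vowel → -ruv → *auruv*.
The final consonant of the past-tense form *auruv* is /v/, which is voiced, so the agentive suffix is -un, giving *auruvun*.
The agentive form *auruvun*: last vowel = /u/, a high vowel → -sit → *auruvunsit*.

auruvunsit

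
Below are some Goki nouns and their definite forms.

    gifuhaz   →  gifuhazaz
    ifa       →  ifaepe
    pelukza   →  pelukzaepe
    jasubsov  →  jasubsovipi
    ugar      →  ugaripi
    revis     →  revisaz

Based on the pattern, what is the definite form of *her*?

heripi

The alternation tracks the final sound of the stem — -az when the stem ends in a sibilant (*gifuhaz*, *revis*); -ipi when the stem ends in a non-sibilant consonant (*jasubsov*, *ugar*); -epe when the stem ends in a vowel (*ifa*, *pelukza*).
The final sound of *her* is /r/, which is a non-sibilant consonant, so the suffix is -ipi, giving *heripi*.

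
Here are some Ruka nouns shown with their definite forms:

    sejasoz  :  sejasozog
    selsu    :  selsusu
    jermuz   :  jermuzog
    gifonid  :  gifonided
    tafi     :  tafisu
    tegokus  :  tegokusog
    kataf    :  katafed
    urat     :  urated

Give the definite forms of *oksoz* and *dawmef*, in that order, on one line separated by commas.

oksozog, dawmefed

The suffix is conditioned by the final sound: -og when the stem ends in a sibilant (*sejasoz*, *jermuz*, *tegokus*); -ed when the stem ends in a non-sibilant consonant (*gifonid*, *kataf*, *urat*); -su when the stem ends in a vowel (*selsu*, *tafi*).
Since the final sound of *oksoz* is /z/ (a sibilant), it takes -og, giving *oksozog*.
The final sound of *dawmef* is /f/, which is a non-sibilant consonant, so the suffix is -ed, giving *dawmefed*.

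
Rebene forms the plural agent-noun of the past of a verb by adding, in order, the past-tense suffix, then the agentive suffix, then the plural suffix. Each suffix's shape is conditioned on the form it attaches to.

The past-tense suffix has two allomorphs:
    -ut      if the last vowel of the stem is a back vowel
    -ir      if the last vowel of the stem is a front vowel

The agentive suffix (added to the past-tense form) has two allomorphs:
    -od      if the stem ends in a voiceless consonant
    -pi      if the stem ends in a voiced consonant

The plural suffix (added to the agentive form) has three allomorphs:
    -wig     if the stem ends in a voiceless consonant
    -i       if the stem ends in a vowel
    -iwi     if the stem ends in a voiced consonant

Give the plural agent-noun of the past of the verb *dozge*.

dozgeirpii

The last vowel of *dozge* is /e/, which is a front vowel, so the past-tense suffix is -ir, giving *dozgeir*.
The past-tense form *dozgeir* — final consonant /r/ (voiced) → -pi → *dozgeirpi*.
Since the final sound of the agentive form *dozgeirpi* is /i/ (a vowel), it takes -i, giving *dozgeirpii*.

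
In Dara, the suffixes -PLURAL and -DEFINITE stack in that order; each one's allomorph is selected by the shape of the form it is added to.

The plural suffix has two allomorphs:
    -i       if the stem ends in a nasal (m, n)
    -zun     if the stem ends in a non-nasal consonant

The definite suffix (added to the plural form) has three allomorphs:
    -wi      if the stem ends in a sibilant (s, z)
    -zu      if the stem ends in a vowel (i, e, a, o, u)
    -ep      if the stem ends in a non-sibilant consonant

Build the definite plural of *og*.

*og*: final consonant = /g/, non-nasal → -zun → *ogzun*.
The final sound of the plural form *ogzun* is /n/, which is a non-sibilant consonant, so the definite suffix is -ep, giving *ogzunep*.

ogzunep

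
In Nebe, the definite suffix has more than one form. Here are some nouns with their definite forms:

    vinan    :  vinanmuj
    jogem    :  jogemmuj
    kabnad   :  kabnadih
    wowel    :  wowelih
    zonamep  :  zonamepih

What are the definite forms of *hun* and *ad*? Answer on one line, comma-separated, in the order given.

hunmuj, adih

The pattern is nasality of the final consonant: -muj when the stem ends in a nasal (*vinan*, *jogem*); -ih when the stem ends in a non-nasal consonant (*kabnad*, *wowel*, *zonamep*).
Since the final consonant of *hun* is /n/ (a nasal), it takes -muj, giving *hunmuj*.
Since the final consonant of *ad* is /d/ (non-nasal), it takes -ih, giving *adih*.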